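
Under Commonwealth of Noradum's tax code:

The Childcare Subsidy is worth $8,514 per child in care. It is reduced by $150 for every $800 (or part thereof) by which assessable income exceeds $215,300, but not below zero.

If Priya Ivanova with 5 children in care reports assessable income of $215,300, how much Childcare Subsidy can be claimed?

$42,570

Childcare Subsidy: base = 5 × $8,514 = $42,570. $215,300 is at or below the $215,300 threshold, so the full $42,570 applies.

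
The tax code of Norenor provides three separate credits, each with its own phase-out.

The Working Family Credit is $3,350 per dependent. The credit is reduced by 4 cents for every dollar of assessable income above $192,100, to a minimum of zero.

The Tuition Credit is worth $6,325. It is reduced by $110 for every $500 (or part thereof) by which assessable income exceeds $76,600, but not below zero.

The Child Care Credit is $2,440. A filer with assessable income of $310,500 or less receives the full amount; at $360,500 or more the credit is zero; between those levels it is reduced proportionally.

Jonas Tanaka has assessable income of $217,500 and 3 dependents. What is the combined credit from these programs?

Working Family Credit: base = 3 × $3,350 = $10,050. 4% of the $25,400 excess over $192,100 is $1,016; credit = $10,050 − $1,016 = $9,034.
Tuition Credit: income exceeds $76,600 by $140,900 → 282 increments × $110 = $31,020 ≥ base, so the credit is $0.
Child Care Credit: $217,500 is at or below the $310,500 threshold, so the full $2,440 applies.
Total: $9,034 + $0 + $2,440 = $11,474.

$11,474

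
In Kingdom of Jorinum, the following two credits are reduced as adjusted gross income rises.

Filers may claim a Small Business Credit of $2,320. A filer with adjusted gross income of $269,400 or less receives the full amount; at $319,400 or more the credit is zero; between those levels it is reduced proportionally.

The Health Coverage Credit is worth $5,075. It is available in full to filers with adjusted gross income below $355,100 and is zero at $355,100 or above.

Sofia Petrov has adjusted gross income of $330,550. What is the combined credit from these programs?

Small Business Credit: $330,550 is at or above $319,400, so the credit is $0.
Health Coverage Credit: $330,550 is below the $355,100 cutoff, so the full $5,075 applies.
Total: $0 + $5,075 = $5,075.

$5,075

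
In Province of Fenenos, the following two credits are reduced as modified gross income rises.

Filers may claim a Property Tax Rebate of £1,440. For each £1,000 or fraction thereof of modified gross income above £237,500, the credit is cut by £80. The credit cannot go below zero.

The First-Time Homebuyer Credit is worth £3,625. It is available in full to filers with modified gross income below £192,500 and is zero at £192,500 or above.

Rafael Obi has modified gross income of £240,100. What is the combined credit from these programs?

£1,200

Property Tax Rebate: income exceeds £237,500 by £2,600, which is 3 full-or-partial £1,000 increments; reduction = 3 × £80 = £240, leaving £1,200.
First-Time Homebuyer Credit: £240,100 meets or exceeds the £192,500 cutoff, so the credit is £0.
Total: £1,200 + £0 = £1,200.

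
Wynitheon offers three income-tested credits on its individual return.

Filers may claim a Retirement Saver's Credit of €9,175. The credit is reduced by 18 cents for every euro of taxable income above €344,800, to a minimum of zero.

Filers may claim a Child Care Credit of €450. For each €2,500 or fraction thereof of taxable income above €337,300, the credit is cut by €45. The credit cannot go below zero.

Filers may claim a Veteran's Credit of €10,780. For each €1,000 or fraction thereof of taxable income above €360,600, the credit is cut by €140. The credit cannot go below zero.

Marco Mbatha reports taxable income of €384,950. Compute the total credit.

€9,228

Retirement Saver's Credit: 18% of the €40,150 excess over €344,800 is €7,227; credit = €9,175 − €7,227 = €1,948.
Child Care Credit: income exceeds €337,300 by €47,650 → 20 increments × €45 = €900 ≥ base, so the credit is €0.
Veteran's Credit: income exceeds €360,600 by €24,350, which is 25 full-or-partial €1,000 increments; reduction = 25 × €140 = €3,500, leaving €7,280.
Total: €1,948 + €0 + €7,280 = €9,228.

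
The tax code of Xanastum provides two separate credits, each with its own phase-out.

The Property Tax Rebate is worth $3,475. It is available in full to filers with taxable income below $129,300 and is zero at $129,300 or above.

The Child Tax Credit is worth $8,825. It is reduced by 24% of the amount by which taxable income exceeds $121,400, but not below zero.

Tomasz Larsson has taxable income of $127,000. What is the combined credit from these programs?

$10,956

Property Tax Rebate: $127,000 is below the $129,300 cutoff, so the full $3,475 applies.
Child Tax Credit: 24% of the $5,600 excess over $121,400 is $1,344; credit = $8,825 − $1,344 = $7,481.
Total: $3,475 + $7,481 = $10,956.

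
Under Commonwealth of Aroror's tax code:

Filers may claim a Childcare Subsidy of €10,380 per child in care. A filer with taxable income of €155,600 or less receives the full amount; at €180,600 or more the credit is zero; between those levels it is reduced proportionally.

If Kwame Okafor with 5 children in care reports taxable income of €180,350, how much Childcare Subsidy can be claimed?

€519

Childcare Subsidy: base = 5 × €10,380 = €51,900. €180,350 is €24,750 into a €25,000 phase-out range, leaving 250/25,000 of the credit: €51,900 × 250/25,000 = €519.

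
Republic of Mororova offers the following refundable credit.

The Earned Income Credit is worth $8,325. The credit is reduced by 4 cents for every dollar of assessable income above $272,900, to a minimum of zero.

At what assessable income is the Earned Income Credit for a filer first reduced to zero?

$481,025

The credit falls by 4% of each dollar above $272,900, so it reaches zero when the excess is $8,325 / 4% = $208,125: income = $272,900 + $208,125 = $481,025.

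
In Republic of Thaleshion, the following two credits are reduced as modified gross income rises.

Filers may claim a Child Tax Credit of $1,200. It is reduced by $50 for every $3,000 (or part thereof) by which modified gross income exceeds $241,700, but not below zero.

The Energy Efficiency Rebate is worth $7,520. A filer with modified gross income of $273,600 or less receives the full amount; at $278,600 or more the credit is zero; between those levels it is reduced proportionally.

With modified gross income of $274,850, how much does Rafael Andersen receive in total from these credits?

Child Tax Credit: income exceeds $241,700 by $33,150, which is 12 full-or-partial $3,000 increments; reduction = 12 × $50 = $600, leaving $600.
Energy Efficiency Rebate: $274,850 is $1,250 into a $5,000 phase-out range, leaving 3,750/5,000 of the credit: $7,520 × 3,750/5,000 = $5,640.
Total: $600 + $5,640 = $6,240.

$6,240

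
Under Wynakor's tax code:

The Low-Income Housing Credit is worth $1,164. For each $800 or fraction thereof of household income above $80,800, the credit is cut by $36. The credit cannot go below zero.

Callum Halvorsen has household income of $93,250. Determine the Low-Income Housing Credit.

Low-Income Housing Credit: income exceeds $80,800 by $12,450, which is 16 full-or-partial $800 increments; reduction = 16 × $36 = $576, leaving $588.

$588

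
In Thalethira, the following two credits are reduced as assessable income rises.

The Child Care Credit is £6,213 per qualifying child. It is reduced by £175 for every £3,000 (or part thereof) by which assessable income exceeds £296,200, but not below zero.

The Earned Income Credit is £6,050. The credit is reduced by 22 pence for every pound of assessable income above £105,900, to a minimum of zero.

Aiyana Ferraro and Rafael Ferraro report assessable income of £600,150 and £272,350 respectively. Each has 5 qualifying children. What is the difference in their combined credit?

Aiyana (£600,150): Child Care Credit: base = 5 × £6,213 = £31,065. income exceeds £296,200 by £303,950, which is 102 full-or-partial £3,000 increments; reduction = 102 × £175 = £17,850, leaving £13,215. Earned Income Credit: 22% of the £494,250 excess over £105,900 is £108,735 ≥ base, so the credit is £0. total £13,215 + £0 = £13,215
Rafael (£272,350): Child Care Credit: base = 5 × £6,213 = £31,065. £272,350 is at or below the £296,200 threshold, so the full £31,065 applies. Earned Income Credit: 22% of the £166,450 excess over £105,900 is £36,619 ≥ base, so the credit is £0. total £31,065 + £0 = £31,065
Difference: |£13,215 − £31,065| = £17,850.

£17,850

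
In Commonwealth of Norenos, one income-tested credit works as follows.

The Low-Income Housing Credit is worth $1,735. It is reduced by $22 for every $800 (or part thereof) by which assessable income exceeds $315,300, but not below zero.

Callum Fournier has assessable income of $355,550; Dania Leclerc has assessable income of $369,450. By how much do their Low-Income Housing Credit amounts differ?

$374

Callum ($355,550): Low-Income Housing Credit: income exceeds $315,300 by $40,250, which is 51 full-or-partial $800 increments; reduction = 51 × $22 = $1,122, leaving $613.
Dania ($369,450): Low-Income Housing Credit: income exceeds $315,300 by $54,150, which is 68 full-or-partial $800 increments; reduction = 68 × $22 = $1,496, leaving $239.
Difference: |$613 − $239| = $374.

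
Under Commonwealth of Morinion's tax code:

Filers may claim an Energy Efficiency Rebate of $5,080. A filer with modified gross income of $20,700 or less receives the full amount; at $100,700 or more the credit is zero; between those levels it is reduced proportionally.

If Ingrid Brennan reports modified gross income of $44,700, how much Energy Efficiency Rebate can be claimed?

Energy Efficiency Rebate: $44,700 is $24,000 into a $80,000 phase-out range, leaving 56,000/80,000 of the credit: $5,080 × 56,000/80,000 = $3,556.

$3,556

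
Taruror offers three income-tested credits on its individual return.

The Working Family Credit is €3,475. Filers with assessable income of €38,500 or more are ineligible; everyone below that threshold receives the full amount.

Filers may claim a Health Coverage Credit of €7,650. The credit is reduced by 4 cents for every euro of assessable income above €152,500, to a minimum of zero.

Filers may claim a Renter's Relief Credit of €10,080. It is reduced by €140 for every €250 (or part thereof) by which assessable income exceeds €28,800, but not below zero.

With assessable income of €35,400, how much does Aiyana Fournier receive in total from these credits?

€17,425

Working Family Credit: €35,400 is below the €38,500 cutoff, so the full €3,475 applies.
Health Coverage Credit: €35,400 is at or below the €152,500 threshold, so the full €7,650 applies.
Renter's Relief Credit: income exceeds €28,800 by €6,600, which is 27 full-or-partial €250 increments; reduction = 27 × €140 = €3,780, leaving €6,300.
Total: €3,475 + €7,650 + €6,300 = €17,425.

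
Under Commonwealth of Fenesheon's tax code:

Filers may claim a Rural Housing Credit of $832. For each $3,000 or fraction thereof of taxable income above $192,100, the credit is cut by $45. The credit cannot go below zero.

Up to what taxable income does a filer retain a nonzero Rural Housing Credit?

$246,100

After 18 increments the reduction is 18 × $45 = $810, leaving $22; one more increment wipes it out. Increment 18 ends at excess 18 × $3,000 = $54,000, so the highest qualifying income is $192,100 + $54,000 = $246,100.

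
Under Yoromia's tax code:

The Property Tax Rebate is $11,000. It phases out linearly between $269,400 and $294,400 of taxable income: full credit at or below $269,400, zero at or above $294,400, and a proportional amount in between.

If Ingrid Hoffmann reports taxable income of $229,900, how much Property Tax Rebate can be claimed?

$11,000

Property Tax Rebate: $229,900 is at or below the $269,400 threshold, so the full $11,000 applies.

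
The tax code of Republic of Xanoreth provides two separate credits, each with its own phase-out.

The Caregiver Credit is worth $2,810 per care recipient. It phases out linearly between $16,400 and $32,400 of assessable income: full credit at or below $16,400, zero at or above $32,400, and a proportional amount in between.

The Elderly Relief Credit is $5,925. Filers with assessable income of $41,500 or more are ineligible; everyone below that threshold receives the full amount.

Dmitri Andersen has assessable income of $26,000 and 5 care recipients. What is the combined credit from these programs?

Caregiver Credit: base = 5 × $2,810 = $14,050. $26,000 is $9,600 into a $16,000 phase-out range, leaving 6,400/16,000 of the credit: $14,050 × 6,400/16,000 = $5,620.
Elderly Relief Credit: $26,000 is below the $41,500 cutoff, so the full $5,925 applies.
Total: $5,620 + $5,925 = $11,545.

$11,545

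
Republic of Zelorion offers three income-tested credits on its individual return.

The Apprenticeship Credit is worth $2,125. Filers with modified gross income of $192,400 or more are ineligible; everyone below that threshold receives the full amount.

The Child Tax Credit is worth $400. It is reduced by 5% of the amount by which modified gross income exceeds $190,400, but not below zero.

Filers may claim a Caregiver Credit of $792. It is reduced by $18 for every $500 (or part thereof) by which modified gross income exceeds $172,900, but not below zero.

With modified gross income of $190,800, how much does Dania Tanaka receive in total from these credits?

Apprenticeship Credit: $190,800 is below the $192,400 cutoff, so the full $2,125 applies.
Child Tax Credit: 5% of the $400 excess over $190,400 is $20; credit = $400 − $20 = $380.
Caregiver Credit: income exceeds $172,900 by $17,900, which is 36 full-or-partial $500 increments; reduction = 36 × $18 = $648, leaving $144.
Total: $2,125 + $380 + $144 = $2,649.

$2,649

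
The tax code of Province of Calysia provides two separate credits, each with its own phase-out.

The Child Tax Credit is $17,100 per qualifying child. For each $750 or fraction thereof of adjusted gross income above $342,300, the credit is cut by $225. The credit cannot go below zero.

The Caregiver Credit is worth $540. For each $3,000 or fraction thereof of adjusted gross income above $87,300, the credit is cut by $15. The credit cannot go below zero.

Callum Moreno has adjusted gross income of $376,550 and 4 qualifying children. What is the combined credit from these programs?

Child Tax Credit: base = 4 × $17,100 = $68,400. income exceeds $342,300 by $34,250, which is 46 full-or-partial $750 increments; reduction = 46 × $225 = $10,350, leaving $58,050.
Caregiver Credit: income exceeds $87,300 by $289,250 → 97 increments × $15 = $1,455 ≥ base, so the credit is $0.
Total: $58,050 + $0 = $58,050.

$58,050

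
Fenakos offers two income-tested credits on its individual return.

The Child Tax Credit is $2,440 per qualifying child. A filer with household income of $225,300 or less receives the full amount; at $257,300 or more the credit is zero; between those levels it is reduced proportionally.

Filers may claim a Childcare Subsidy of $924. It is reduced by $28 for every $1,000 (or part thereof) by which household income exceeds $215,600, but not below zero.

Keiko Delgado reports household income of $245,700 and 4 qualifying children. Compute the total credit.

$3,594

Child Tax Credit: base = 4 × $2,440 = $9,760. $245,700 is $20,400 into a $32,000 phase-out range, leaving 11,600/32,000 of the credit: $9,760 × 11,600/32,000 = $3,538.
Childcare Subsidy: income exceeds $215,600 by $30,100, which is 31 full-or-partial $1,000 increments; reduction = 31 × $28 = $868, leaving $56.
Total: $3,538 + $56 = $3,594.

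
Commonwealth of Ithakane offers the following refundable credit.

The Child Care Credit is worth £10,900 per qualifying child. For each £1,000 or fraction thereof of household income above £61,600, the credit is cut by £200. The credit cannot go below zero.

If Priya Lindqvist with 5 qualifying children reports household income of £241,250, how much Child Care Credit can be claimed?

Child Care Credit: base = 5 × £10,900 = £54,500. income exceeds £61,600 by £179,650, which is 180 full-or-partial £1,000 increments; reduction = 180 × £200 = £36,000, leaving £18,500.

£18,500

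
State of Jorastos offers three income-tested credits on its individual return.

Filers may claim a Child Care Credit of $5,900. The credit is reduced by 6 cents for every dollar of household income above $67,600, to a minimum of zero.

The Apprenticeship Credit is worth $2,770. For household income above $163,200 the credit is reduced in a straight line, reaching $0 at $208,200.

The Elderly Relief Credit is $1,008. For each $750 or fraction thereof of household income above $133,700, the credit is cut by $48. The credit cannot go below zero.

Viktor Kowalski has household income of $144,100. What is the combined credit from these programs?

$4,416

Child Care Credit: 6% of the $76,500 excess over $67,600 is $4,590; credit = $5,900 − $4,590 = $1,310.
Apprenticeship Credit: $144,100 is at or below the $163,200 threshold, so the full $2,770 applies.
Elderly Relief Credit: income exceeds $133,700 by $10,400, which is 14 full-or-partial $750 increments; reduction = 14 × $48 = $672, leaving $336.
Total: $1,310 + $2,770 + $336 = $4,416.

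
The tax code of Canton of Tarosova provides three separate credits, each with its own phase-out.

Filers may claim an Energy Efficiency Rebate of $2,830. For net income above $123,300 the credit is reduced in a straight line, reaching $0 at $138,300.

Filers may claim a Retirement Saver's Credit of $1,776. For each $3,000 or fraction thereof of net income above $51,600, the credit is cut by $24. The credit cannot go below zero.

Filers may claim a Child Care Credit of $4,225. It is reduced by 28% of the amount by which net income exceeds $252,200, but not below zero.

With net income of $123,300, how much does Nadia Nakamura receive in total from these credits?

$8,255

Energy Efficiency Rebate: $123,300 is at or below the $123,300 threshold, so the full $2,830 applies.
Retirement Saver's Credit: income exceeds $51,600 by $71,700, which is 24 full-or-partial $3,000 increments; reduction = 24 × $24 = $576, leaving $1,200.
Child Care Credit: $123,300 is at or below the $252,200 threshold, so the full $4,225 applies.
Total: $2,830 + $1,200 + $4,225 = $8,255.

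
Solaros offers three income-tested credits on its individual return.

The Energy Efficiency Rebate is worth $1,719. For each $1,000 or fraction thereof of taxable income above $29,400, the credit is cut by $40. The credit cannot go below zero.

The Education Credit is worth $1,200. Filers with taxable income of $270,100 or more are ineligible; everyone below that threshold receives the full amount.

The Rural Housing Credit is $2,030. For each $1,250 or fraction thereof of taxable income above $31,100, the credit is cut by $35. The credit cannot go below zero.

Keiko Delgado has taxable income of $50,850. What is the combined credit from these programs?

$3,509

Energy Efficiency Rebate: income exceeds $29,400 by $21,450, which is 22 full-or-partial $1,000 increments; reduction = 22 × $40 = $880, leaving $839.
Education Credit: $50,850 is below the $270,100 cutoff, so the full $1,200 applies.
Rural Housing Credit: income exceeds $31,100 by $19,750, which is 16 full-or-partial $1,250 increments; reduction = 16 × $35 = $560, leaving $1,470.
Total: $839 + $1,200 + $1,470 = $3,509.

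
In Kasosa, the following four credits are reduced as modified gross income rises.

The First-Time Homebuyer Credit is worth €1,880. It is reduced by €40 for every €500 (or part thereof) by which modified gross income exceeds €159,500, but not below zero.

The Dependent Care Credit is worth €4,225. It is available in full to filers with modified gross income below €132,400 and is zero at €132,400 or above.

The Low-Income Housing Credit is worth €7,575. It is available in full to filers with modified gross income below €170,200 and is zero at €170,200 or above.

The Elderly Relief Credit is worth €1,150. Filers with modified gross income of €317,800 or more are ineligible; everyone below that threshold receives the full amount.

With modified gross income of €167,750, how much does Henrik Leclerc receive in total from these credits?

First-Time Homebuyer Credit: income exceeds €159,500 by €8,250, which is 17 full-or-partial €500 increments; reduction = 17 × €40 = €680, leaving €1,200.
Dependent Care Credit: €167,750 meets or exceeds the €132,400 cutoff, so the credit is €0.
Low-Income Housing Credit: €167,750 is below the €170,200 cutoff, so the full €7,575 applies.
Elderly Relief Credit: €167,750 is below the €317,800 cutoff, so the full €1,150 applies.
Total: €1,200 + €0 + €7,575 + €1,150 = €9,925.

€9,925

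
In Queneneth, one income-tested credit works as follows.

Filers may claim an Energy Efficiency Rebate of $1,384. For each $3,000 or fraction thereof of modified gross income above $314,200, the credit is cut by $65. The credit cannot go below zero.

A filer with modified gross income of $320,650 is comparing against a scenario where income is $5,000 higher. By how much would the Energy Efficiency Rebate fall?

At $320,650 — income exceeds $314,200 by $6,450, which is 3 full-or-partial $3,000 increments; reduction = 3 × $65 = $195, leaving $1,189.
At $325,650 — income exceeds $314,200 by $11,450, which is 4 full-or-partial $3,000 increments; reduction = 4 × $65 = $260, leaving $1,124.
Lost: $1,189 − $1,124 = $65.

$65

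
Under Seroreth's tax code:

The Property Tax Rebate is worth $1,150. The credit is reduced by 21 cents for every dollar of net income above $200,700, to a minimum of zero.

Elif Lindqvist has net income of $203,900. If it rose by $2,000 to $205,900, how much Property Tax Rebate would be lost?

$420

At $203,900 — 21% of the $3,200 excess over $200,700 is $672; credit = $1,150 − $672 = $478.
At $205,900 — 21% of the $5,200 excess over $200,700 is $1,092; credit = $1,150 − $1,092 = $58.
Lost: $478 − $58 = $420.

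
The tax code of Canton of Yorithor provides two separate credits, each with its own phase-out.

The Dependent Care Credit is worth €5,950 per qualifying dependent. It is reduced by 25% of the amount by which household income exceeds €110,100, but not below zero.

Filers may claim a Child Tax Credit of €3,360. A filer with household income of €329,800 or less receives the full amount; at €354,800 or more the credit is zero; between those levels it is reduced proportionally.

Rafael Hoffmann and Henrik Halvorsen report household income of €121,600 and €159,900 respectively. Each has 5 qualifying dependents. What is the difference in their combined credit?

Rafael (€121,600): Dependent Care Credit: base = 5 × €5,950 = €29,750. 25% of the €11,500 excess over €110,100 is €2,875; credit = €29,750 − €2,875 = €26,875. Child Tax Credit: €121,600 is at or below the €329,800 threshold, so the full €3,360 applies. total €26,875 + €3,360 = €30,235
Henrik (€159,900): Dependent Care Credit: base = 5 × €5,950 = €29,750. 25% of the €49,800 excess over €110,100 is €12,450; credit = €29,750 − €12,450 = €17,300. Child Tax Credit: €159,900 is at or below the €329,800 threshold, so the full €3,360 applies. total €17,300 + €3,360 = €20,660
Difference: |€30,235 − €20,660| = €9,575.

€9,575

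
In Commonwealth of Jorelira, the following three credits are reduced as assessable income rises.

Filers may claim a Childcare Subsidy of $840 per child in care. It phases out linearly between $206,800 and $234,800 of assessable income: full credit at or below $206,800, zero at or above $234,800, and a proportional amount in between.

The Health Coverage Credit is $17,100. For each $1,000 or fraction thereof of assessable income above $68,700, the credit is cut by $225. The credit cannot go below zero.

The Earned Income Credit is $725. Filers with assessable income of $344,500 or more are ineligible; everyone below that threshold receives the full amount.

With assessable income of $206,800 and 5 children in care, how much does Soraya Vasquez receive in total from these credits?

Childcare Subsidy: base = 5 × $840 = $4,200. $206,800 is at or below the $206,800 threshold, so the full $4,200 applies.
Health Coverage Credit: income exceeds $68,700 by $138,100 → 139 increments × $225 = $31,275 ≥ base, so the credit is $0.
Earned Income Credit: $206,800 is below the $344,500 cutoff, so the full $725 applies.
Total: $4,200 + $0 + $725 = $4,925.

$4,925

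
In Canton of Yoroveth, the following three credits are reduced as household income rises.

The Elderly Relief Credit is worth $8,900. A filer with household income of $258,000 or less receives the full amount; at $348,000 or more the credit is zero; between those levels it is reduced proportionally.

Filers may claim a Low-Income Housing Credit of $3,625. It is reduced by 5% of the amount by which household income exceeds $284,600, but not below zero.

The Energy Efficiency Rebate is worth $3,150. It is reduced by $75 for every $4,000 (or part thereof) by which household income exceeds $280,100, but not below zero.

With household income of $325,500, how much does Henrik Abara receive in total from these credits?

Elderly Relief Credit: $325,500 is $67,500 into a $90,000 phase-out range, leaving 22,500/90,000 of the credit: $8,900 × 22,500/90,000 = $2,225.
Low-Income Housing Credit: 5% of the $40,900 excess over $284,600 is $2,045; credit = $3,625 − $2,045 = $1,580.
Energy Efficiency Rebate: income exceeds $280,100 by $45,400, which is 12 full-or-partial $4,000 increments; reduction = 12 × $75 = $900, leaving $2,250.
Total: $2,225 + $1,580 + $2,250 = $6,055.

$6,055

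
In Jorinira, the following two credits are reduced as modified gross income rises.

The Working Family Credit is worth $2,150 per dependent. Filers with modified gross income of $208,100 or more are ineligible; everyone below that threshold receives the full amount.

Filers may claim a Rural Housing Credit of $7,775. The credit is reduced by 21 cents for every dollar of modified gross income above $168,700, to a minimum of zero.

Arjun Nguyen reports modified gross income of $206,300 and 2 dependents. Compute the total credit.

Working Family Credit: base = 2 × $2,150 = $4,300. $206,300 is below the $208,100 cutoff, so the full $4,300 applies.
Rural Housing Credit: 21% of the $37,600 excess over $168,700 is $7,896 ≥ base, so the credit is $0.
Total: $4,300 + $0 = $4,300.

$4,300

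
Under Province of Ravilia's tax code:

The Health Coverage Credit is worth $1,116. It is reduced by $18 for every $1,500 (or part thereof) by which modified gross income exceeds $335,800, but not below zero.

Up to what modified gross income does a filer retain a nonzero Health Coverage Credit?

$427,300

After 61 increments the reduction is 61 × $18 = $1,098, leaving $18; one more increment wipes it out. Increment 61 ends at excess 61 × $1,500 = $91,500, so the highest qualifying income is $335,800 + $91,500 = $427,300.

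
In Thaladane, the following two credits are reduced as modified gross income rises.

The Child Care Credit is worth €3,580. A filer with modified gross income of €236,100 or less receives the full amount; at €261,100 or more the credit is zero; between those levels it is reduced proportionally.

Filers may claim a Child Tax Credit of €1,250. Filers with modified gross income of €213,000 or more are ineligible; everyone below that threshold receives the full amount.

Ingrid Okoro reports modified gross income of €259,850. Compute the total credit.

€179

Child Care Credit: €259,850 is €23,750 into a €25,000 phase-out range, leaving 1,250/25,000 of the credit: €3,580 × 1,250/25,000 = €179.
Child Tax Credit: €259,850 meets or exceeds the €213,000 cutoff, so the credit is €0.
Total: €179 + €0 = €179.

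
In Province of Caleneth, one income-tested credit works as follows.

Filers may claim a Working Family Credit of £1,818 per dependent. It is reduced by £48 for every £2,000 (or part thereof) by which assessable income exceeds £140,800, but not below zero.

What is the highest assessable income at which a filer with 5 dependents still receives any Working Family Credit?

£518,800

Full credit = 5 × £1,818 = £9,090.
After 189 increments the reduction is 189 × £48 = £9,072, leaving £18; one more increment wipes it out. Increment 189 ends at excess 189 × £2,000 = £378,000, so the highest qualifying income is £140,800 + £378,000 = £518,800.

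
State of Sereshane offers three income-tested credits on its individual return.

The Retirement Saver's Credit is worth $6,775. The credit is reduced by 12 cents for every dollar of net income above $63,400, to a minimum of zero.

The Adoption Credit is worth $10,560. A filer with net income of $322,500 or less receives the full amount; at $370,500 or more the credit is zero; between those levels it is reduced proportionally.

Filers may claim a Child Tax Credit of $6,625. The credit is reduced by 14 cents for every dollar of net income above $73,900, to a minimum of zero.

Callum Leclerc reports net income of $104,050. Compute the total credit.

Retirement Saver's Credit: 12% of the $40,650 excess over $63,400 is $4,878; credit = $6,775 − $4,878 = $1,897.
Adoption Credit: $104,050 is at or below the $322,500 threshold, so the full $10,560 applies.
Child Tax Credit: 14% of the $30,150 excess over $73,900 is $4,221; credit = $6,625 − $4,221 = $2,404.
Total: $1,897 + $10,560 + $2,404 = $14,861.

$14,861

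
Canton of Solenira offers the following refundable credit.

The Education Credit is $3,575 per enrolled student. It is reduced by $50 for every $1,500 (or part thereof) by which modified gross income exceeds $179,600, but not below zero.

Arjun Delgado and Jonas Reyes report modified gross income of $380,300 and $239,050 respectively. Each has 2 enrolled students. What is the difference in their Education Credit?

Arjun ($380,300): Education Credit: base = 2 × $3,575 = $7,150. income exceeds $179,600 by $200,700, which is 134 full-or-partial $1,500 increments; reduction = 134 × $50 = $6,700, leaving $450.
Jonas ($239,050): Education Credit: base = 2 × $3,575 = $7,150. income exceeds $179,600 by $59,450, which is 40 full-or-partial $1,500 increments; reduction = 40 × $50 = $2,000, leaving $5,150.
Difference: |$450 − $5,150| = $4,700.

$4,700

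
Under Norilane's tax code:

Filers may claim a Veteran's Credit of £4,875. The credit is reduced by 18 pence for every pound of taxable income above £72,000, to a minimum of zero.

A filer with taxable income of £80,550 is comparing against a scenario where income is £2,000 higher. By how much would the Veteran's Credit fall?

At £80,550 — 18% of the £8,550 excess over £72,000 is £1,539; credit = £4,875 − £1,539 = £3,336.
At £82,550 — 18% of the £10,550 excess over £72,000 is £1,899; credit = £4,875 − £1,899 = £2,976.
Lost: £3,336 − £2,976 = £360.

£360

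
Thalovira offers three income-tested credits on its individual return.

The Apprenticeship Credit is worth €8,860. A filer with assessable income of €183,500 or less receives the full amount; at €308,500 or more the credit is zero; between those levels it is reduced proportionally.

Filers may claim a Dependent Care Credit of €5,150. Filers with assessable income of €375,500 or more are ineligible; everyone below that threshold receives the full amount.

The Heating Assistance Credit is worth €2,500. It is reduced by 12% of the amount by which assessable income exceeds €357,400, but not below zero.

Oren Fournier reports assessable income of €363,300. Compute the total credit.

Apprenticeship Credit: €363,300 is at or above €308,500, so the credit is €0.
Dependent Care Credit: €363,300 is below the €375,500 cutoff, so the full €5,150 applies.
Heating Assistance Credit: 12% of the €5,900 excess over €357,400 is €708; credit = €2,500 − €708 = €1,792.
Total: €0 + €5,150 + €1,792 = €6,942.

€6,942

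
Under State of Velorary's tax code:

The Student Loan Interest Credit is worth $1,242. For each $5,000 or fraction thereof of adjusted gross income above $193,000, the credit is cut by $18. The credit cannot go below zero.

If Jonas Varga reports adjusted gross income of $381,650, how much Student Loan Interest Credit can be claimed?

$558

Student Loan Interest Credit: income exceeds $193,000 by $188,650, which is 38 full-or-partial $5,000 increments; reduction = 38 × $18 = $684, leaving $558.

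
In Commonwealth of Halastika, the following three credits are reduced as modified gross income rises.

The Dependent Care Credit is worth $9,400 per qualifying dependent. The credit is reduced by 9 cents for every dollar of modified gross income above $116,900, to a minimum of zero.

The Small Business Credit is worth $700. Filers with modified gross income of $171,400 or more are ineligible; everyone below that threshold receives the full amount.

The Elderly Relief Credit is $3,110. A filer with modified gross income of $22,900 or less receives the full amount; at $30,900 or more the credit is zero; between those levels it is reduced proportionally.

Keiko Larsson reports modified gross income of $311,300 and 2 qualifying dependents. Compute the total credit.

Dependent Care Credit: base = 2 × $9,400 = $18,800. 9% of the $194,400 excess over $116,900 is $17,496; credit = $18,800 − $17,496 = $1,304.
Small Business Credit: $311,300 meets or exceeds the $171,400 cutoff, so the credit is $0.
Elderly Relief Credit: $311,300 is at or above $30,900, so the credit is $0.
Total: $1,304 + $0 + $0 = $1,304.

$1,304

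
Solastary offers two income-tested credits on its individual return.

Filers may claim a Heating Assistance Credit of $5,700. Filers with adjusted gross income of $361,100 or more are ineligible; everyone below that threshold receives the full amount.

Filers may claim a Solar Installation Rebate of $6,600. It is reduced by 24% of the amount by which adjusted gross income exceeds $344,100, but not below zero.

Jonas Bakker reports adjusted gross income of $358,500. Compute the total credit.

$8,844

Heating Assistance Credit: $358,500 is below the $361,100 cutoff, so the full $5,700 applies.
Solar Installation Rebate: 24% of the $14,400 excess over $344,100 is $3,456; credit = $6,600 − $3,456 = $3,144.
Total: $5,700 + $3,144 = $8,844.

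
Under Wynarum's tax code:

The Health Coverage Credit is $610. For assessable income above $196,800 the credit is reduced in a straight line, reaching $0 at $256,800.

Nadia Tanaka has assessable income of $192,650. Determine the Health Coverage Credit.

$610

Health Coverage Credit: $192,650 is at or below the $196,800 threshold, so the full $610 applies.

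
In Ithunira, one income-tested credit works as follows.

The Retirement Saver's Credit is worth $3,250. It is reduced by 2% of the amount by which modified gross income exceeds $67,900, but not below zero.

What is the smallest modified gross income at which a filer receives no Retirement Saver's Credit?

$230,400

The credit falls by 2% of each dollar above $67,900, so it reaches zero when the excess is $3,250 / 2% = $162,500: income = $67,900 + $162,500 = $230,400.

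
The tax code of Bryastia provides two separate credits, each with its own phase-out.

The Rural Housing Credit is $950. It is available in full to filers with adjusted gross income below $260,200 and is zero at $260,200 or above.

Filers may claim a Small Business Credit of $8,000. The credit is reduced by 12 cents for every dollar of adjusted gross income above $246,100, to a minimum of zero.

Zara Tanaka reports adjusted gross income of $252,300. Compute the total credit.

$8,206

Rural Housing Credit: $252,300 is below the $260,200 cutoff, so the full $950 applies.
Small Business Credit: 12% of the $6,200 excess over $246,100 is $744; credit = $8,000 − $744 = $7,256.
Total: $950 + $7,256 = $8,206.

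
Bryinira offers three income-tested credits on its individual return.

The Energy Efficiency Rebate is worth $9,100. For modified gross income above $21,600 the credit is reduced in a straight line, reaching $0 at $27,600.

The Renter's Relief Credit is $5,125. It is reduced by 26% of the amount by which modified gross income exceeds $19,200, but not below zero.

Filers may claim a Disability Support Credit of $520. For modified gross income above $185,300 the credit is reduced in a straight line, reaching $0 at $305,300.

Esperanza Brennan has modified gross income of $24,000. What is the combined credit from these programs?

$9,857

Energy Efficiency Rebate: $24,000 is $2,400 into a $6,000 phase-out range, leaving 3,600/6,000 of the credit: $9,100 × 3,600/6,000 = $5,460.
Renter's Relief Credit: 26% of the $4,800 excess over $19,200 is $1,248; credit = $5,125 − $1,248 = $3,877.
Disability Support Credit: $24,000 is at or below the $185,300 threshold, so the full $520 applies.
Total: $5,460 + $3,877 + $520 = $9,857.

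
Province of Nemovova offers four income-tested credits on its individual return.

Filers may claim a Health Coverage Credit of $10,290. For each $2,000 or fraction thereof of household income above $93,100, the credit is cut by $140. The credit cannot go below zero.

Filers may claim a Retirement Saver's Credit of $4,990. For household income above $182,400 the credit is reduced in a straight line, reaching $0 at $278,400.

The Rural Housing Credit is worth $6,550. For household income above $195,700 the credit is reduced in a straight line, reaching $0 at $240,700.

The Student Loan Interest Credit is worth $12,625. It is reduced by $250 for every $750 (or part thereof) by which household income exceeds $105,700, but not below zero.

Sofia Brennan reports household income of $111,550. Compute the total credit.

$31,055

Health Coverage Credit: income exceeds $93,100 by $18,450, which is 10 full-or-partial $2,000 increments; reduction = 10 × $140 = $1,400, leaving $8,890.
Retirement Saver's Credit: $111,550 is at or below the $182,400 threshold, so the full $4,990 applies.
Rural Housing Credit: $111,550 is at or below the $195,700 threshold, so the full $6,550 applies.
Student Loan Interest Credit: income exceeds $105,700 by $5,850, which is 8 full-or-partial $750 increments; reduction = 8 × $250 = $2,000, leaving $10,625.
Total: $8,890 + $4,990 + $6,550 + $10,625 = $31,055.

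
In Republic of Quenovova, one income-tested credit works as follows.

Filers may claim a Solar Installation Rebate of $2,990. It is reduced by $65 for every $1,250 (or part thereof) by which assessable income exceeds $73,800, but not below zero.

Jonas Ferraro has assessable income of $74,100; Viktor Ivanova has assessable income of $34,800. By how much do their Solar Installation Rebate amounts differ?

$65

Jonas ($74,100): Solar Installation Rebate: income exceeds $73,800 by $300, which is 1 full-or-partial $1,250 increment; reduction = 1 × $65 = $65, leaving $2,925.
Viktor ($34,800): Solar Installation Rebate: $34,800 is at or below the $73,800 threshold, so the full $2,990 applies.
Difference: |$2,925 − $2,990| = $65.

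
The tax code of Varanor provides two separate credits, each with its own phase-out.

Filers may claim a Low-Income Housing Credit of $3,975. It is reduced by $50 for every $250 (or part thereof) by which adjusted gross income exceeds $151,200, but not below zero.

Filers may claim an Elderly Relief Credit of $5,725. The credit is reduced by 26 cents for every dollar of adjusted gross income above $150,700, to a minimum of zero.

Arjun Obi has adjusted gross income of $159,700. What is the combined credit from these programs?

$5,660

Low-Income Housing Credit: income exceeds $151,200 by $8,500, which is 34 full-or-partial $250 increments; reduction = 34 × $50 = $1,700, leaving $2,275.
Elderly Relief Credit: 26% of the $9,000 excess over $150,700 is $2,340; credit = $5,725 − $2,340 = $3,385.
Total: $2,275 + $3,385 = $5,660.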